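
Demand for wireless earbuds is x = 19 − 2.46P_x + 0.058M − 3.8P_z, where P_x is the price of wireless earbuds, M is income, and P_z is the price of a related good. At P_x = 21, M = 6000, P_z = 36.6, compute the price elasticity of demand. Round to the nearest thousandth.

First evaluate x: 19 − 2.46(21) + 0.058(6000) − 3.8(36.6) = 19 − 51.66 + 348 − 139.08 = 176.26.
∂x/∂P_x = −2.46, so E_p = (−2.46)·(21/176.26) ≈ -0.293.
|E_p| < 1: demand is inelastic.

-0.293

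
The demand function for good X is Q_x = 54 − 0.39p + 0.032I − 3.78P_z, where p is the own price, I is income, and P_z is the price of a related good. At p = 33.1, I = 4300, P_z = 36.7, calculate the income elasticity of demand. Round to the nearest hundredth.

3.44

At the given point, Q_x = 54 − 0.39(33.1) + 0.032(4300) − 3.78(36.7) = 54 − 12.909 + 137.6 − 138.726 = 39.965.
∂Q_x/∂I = +0.032, so E_I = 0.032·(4300/39.965) ≈ 3.44.
E_I > 1: normal good (luxury).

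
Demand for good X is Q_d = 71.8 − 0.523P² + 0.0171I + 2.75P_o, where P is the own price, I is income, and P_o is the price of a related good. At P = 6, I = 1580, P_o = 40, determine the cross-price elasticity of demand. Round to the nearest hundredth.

Q_d = 71.8 − 0.523(6)² + 0.0171(1580) + 2.75(40) = 71.8 − 18.828 + 27.018 + 110 = 189.99.
∂Q_d/∂P_o = +2.75, so E_xy = 2.75·(40/189.99) ≈ 0.58.
E_xy > 0: the goods are substitutes.

0.58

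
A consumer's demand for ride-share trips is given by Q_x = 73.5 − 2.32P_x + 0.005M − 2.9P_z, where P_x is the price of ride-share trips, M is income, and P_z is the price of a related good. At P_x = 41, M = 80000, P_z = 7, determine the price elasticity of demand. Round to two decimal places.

At the given point, Q_x = 73.5 − 2.32(41) + 0.005(80000) − 2.9(7) = 73.5 − 95.12 + 400 − 20.3 = 358.08.
∂Q_x/∂P_x = −2.32, so E_p = (−2.32)·(41/358.08) ≈ -0.27.
|E_p| < 1: demand is inelastic.

-0.27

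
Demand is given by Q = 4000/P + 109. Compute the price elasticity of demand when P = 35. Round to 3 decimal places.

-0.512

At P = 35, Q = 223.2857.
dQ/dP = −4000/P² = −3.2653.
Point elasticity E = (dQ/dP)·(P/Q) = -3.2653 × 35/223.2857 ≈ -0.512.
|E| < 1, so demand is inelastic at this price.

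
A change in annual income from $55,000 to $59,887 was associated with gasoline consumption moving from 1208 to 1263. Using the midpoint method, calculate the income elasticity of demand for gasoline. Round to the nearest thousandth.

%ΔQ = (1263 − 1208)/[(1208+1263)/2] = 55/1235.5 ≈ 0.0445.
%ΔY = (59,887 − 55,000)/[(55,000+59,887)/2] = 4887/57443.5 ≈ 0.0851.
E_I = %ΔQ/%ΔY ≈ 0.523.
E_I ∈ (0,1): normal good (necessity).

0.523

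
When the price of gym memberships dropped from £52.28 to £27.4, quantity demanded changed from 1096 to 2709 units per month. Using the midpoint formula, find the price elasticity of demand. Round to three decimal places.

%Δq = (2709 − 1096)/[(1096 + 2709)/2] = 1613/1902.5 ≈ 0.8478.
%Δp = (27.4 − 52.28)/[(52.28 + 27.4)/2] = -24.88/39.84 ≈ -0.6245.
Arc elasticity E = %Δq/%Δp ≈ 0.8478/-0.6245 ≈ -1.358.
|E| > 1: demand is elastic over this range.

-1.358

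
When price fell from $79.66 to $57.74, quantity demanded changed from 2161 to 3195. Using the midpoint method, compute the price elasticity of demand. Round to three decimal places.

-1.210

%Δq = (3195 − 2161)/[(2161 + 3195)/2] = 1034/2678 ≈ 0.3861.
%Δp = (57.74 − 79.66)/[(79.66 + 57.74)/2] = -21.92/68.7 ≈ -0.3191.
Arc elasticity E = %Δq/%Δp ≈ 0.3861/-0.3191 ≈ -1.210.
|E| > 1: demand is elastic over this range.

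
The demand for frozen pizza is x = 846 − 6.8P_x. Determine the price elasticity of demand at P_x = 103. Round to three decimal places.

-4.810

At P_x = 103, x = 145.6.
dx/dP_x = −6.8.
Point elasticity E = (dx/dP_x)·(P_x/x) = -6.8 × 103/145.6 ≈ -4.810.
|E| > 1, so demand is elastic at this price.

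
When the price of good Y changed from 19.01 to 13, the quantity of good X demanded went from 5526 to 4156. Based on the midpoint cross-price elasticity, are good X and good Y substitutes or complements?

%ΔQ_x = (4156 − 5526)/[(5526+4156)/2] = -1370/4841 ≈ -0.2830.
%ΔP_y = (13 − 19.01)/[(19.01+13)/2] ≈ -0.3755.
E_xy = -0.2830/-0.3755 ≈ 0.754.
E_xy > 0, so the goods are substitutes.

substitutes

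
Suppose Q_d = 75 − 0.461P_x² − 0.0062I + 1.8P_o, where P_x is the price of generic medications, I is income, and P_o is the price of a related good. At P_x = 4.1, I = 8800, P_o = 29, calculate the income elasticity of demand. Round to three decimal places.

-0.841

Substituting, Q_d = 75 − 0.461(4.1)² − 0.0062(8800) + 1.8(29) = 75 − 7.7494 − 54.56 + 52.2 = 64.8906.
∂Q_d/∂I = −0.0062, so E_I = -0.0062·(8800/64.8906) ≈ -0.841.
E_I < 0: inferior good.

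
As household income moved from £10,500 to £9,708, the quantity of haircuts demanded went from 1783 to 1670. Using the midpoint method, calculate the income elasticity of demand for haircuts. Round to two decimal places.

%ΔQ = (1670 − 1783)/[(1783+1670)/2] = -113/1726.5 ≈ -0.0655.
%ΔI = (9,708 − 10,500)/[(10,500+9,708)/2] = -792/10104 ≈ -0.0784.
E_I = %ΔQ/%ΔI ≈ 0.83.
E_I ∈ (0,1): normal good (necessity).

0.83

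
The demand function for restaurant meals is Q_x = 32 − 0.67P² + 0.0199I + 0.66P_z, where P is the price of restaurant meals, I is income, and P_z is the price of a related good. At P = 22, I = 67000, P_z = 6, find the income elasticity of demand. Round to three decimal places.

1.276

At the given point, Q_x = 32 − 0.67(22)² + 0.0199(67000) + 0.66(6) = 32 − 324.28 + 1333.3 + 3.96 = 1044.98.
∂Q_x/∂I = +0.0199, so E_I = 0.0199·(67000/1044.98) ≈ 1.276.
E_I > 1: normal good (luxury).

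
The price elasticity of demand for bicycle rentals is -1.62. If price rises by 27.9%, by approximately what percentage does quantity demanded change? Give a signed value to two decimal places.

%ΔQ ≈ E × %ΔP = (-1.62) × (27.9%) ≈ -45.20%.

-45.20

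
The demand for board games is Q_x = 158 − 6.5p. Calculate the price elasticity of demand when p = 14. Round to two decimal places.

At p = 14, Q_x = 67.
dQ_x/dp = −6.5.
Point elasticity E = (dQ_x/dp)·(p/Q_x) = -6.5 × 14/67 ≈ -1.36.
|E| > 1, so demand is elastic at this price.

-1.36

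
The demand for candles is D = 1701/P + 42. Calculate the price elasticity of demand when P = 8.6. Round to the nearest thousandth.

-0.825

At P = 8.6, D = 239.7907.
dD/dP = −1701/P² = −22.9989.
Point elasticity E = (dD/dP)·(P/D) = -22.9989 × 8.6/239.7907 ≈ -0.825.
|E| < 1, so demand is inelastic at this price.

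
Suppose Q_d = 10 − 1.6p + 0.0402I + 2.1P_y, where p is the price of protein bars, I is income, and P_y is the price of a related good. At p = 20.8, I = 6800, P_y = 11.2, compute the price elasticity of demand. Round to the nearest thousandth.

Substituting, Q_d = 10 − 1.6(20.8) + 0.0402(6800) + 2.1(11.2) = 10 − 33.28 + 273.36 + 23.52 = 273.6.
∂Q_d/∂p = −1.6, so E_p = (−1.6)·(20.8/273.6) ≈ -0.122.
|E_p| < 1: demand is inelastic.

-0.122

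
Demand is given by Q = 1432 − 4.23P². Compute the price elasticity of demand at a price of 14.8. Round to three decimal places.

-3.666

At P = 14.8, Q = 505.4608.
dQ/dP = −2·4.23·P = −125.208.
Point elasticity E = (dQ/dP)·(P/Q) = -125.208 × 14.8/505.4608 ≈ -3.666.
|E| > 1, so demand is elastic at this price.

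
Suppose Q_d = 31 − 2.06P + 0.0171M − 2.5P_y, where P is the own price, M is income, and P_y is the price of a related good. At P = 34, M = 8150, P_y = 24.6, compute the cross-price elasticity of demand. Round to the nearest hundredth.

First evaluate Q_d: 31 − 2.06(34) + 0.0171(8150) − 2.5(24.6) = 31 − 70.04 + 139.365 − 61.5 = 38.825.
∂Q_d/∂P_y = −2.5, so E_xy = -2.5·(24.6/38.825) ≈ -1.58.
E_xy < 0: the goods are complements.

-1.58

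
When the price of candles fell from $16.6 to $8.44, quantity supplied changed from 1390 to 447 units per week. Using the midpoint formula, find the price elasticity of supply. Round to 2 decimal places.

%Δq = (447 − 1390)/[(1390 + 447)/2] = -943/918.5 ≈ -1.0267.
%ΔP = (8.44 − 16.6)/[(16.6 + 8.44)/2] = -8.16/12.52 ≈ -0.6518.
Arc elasticity E = %Δq/%ΔP ≈ -1.0267/-0.6518 ≈ 1.58.
|E| > 1: supply is elastic over this range.

1.58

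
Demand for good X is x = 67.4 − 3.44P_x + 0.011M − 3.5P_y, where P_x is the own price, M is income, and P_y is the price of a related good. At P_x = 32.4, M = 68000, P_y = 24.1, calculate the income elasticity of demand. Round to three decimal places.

x = 67.4 − 3.44(32.4) + 0.011(68000) − 3.5(24.1) = 67.4 − 111.456 + 748 − 84.35 = 619.594.
∂x/∂M = +0.011, so E_I = 0.011·(68000/619.594) ≈ 1.207.
E_I > 1: normal good (luxury).

1.207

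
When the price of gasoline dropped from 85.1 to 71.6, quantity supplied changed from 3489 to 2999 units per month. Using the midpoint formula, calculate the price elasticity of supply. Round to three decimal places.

%ΔQ = (2999 − 3489)/[(3489 + 2999)/2] = -490/3244 ≈ -0.1510.
%ΔP = (71.6 − 85.1)/[(85.1 + 71.6)/2] = -13.5/78.35 ≈ -0.1723.
Arc elasticity E = %ΔQ/%ΔP ≈ -0.1510/-0.1723 ≈ 0.877.
|E| < 1: supply is inelastic over this range.

0.877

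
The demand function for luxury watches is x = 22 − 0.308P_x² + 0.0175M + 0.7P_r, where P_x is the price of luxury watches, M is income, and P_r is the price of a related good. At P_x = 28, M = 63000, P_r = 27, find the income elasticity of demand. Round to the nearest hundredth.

1.22

First evaluate x: 22 − 0.308(28)² + 0.0175(63000) + 0.7(27) = 22 − 241.472 + 1102.5 + 18.9 = 901.928.
∂x/∂M = +0.0175, so E_I = 0.0175·(63000/901.928) ≈ 1.22.
E_I > 1: normal good (luxury).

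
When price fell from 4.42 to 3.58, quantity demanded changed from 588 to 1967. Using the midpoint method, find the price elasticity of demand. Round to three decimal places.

%ΔQ = (1967 − 588)/[(588 + 1967)/2] = 1379/1277.5 ≈ 1.0795.
%Δp = (3.58 − 4.42)/[(4.42 + 3.58)/2] = -0.84/4 ≈ -0.2100.
Arc elasticity E = %ΔQ/%Δp ≈ 1.0795/-0.2100 ≈ -5.140.
|E| > 1: demand is elastic over this range.

-5.140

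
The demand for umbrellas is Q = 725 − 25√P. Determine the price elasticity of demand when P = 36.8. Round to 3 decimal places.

-0.132

At P = 36.8, Q = 573.3425.
dQ/dP = −25/(2√P) = −25/(2·6.0663).
Point elasticity E = (dQ/dP)·(P/Q) = -2.0606 × 36.8/573.3425 ≈ -0.132.
|E| < 1, so demand is inelastic at this price.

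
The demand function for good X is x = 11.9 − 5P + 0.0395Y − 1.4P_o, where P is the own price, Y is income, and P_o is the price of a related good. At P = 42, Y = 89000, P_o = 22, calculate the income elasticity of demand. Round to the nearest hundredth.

1.07

First evaluate x: 11.9 − 5(42) + 0.0395(89000) − 1.4(22) = 11.9 − 210 + 3515.5 − 30.8 = 3286.6.
∂x/∂Y = +0.0395, so E_I = 0.0395·(89000/3286.6) ≈ 1.07.
E_I > 1: normal good (luxury).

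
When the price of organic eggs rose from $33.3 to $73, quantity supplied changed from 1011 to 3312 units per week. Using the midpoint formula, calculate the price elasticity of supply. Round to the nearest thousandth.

1.425

%Δq = (3312 − 1011)/[(1011 + 3312)/2] = 2301/2161.5 ≈ 1.0645.
%ΔP = (73 − 33.3)/[(33.3 + 73)/2] = 39.7/53.15 ≈ 0.7469.
Arc elasticity E = %Δq/%ΔP ≈ 1.0645/0.7469 ≈ 1.425.
|E| > 1: supply is elastic over this range.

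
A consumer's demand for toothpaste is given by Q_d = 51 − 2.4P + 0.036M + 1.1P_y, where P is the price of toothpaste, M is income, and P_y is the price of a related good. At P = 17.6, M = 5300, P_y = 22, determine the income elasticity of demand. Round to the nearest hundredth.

Q_d = 51 − 2.4(17.6) + 0.036(5300) + 1.1(22) = 51 − 42.24 + 190.8 + 24.2 = 223.76.
∂Q_d/∂M = +0.036, so E_I = 0.036·(5300/223.76) ≈ 0.85.
E_I ∈ (0,1): normal good (necessity).

0.85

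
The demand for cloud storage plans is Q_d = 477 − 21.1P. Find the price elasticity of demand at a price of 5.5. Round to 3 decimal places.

-0.322

At P = 5.5, Q_d = 360.95.
dQ_d/dP = −21.1.
Point elasticity E = (dQ_d/dP)·(P/Q_d) = -21.1 × 5.5/360.95 ≈ -0.322.
|E| < 1, so demand is inelastic at this price.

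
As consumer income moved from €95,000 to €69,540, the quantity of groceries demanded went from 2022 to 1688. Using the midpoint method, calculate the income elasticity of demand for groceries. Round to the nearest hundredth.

%ΔQ = (1688 − 2022)/[(2022+1688)/2] = -334/1855 ≈ -0.1801.
%ΔM = (69,540 − 95,000)/[(95,000+69,540)/2] = -25460/82270 ≈ -0.3095.
E_I = %ΔQ/%ΔM ≈ 0.58.
E_I ∈ (0,1): normal good (necessity).

0.58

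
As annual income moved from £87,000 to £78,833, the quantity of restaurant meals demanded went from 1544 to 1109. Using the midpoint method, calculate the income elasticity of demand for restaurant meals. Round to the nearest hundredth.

3.33

%ΔQ = (1109 − 1544)/[(1544+1109)/2] = -435/1326.5 ≈ -0.3279.
%ΔM = (78,833 − 87,000)/[(87,000+78,833)/2] = -8167/82916.5 ≈ -0.0985.
E_I = %ΔQ/%ΔM ≈ 3.33.
E_I > 1: normal good (luxury).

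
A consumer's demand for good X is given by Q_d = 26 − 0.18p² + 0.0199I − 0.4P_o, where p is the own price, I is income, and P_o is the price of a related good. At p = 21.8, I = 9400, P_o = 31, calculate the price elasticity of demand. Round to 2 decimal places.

-1.49

Substituting, Q_d = 26 − 0.18(21.8)² + 0.0199(9400) − 0.4(31) = 26 − 85.5432 + 187.06 − 12.4 = 115.1168.
∂Q_d/∂p = −2·0.18·p = -7.848, so E_p = -7.848·(21.8/115.1168) ≈ -1.49.
|E_p| > 1: demand is elastic.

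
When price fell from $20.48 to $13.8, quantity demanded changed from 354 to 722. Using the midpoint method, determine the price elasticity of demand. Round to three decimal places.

-1.755

%ΔQ = (722 − 354)/[(354 + 722)/2] = 368/538 ≈ 0.6840.
%Δp = (13.8 − 20.48)/[(20.48 + 13.8)/2] = -6.68/17.14 ≈ -0.3897.
Arc elasticity E = %ΔQ/%Δp ≈ 0.6840/-0.3897 ≈ -1.755.
|E| > 1: demand is elastic over this range.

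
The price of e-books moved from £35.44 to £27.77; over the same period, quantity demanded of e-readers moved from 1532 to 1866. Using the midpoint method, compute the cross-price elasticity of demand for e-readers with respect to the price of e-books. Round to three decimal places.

%ΔQ_x = (1866 − 1532)/[(1532+1866)/2] = 334/1699 ≈ 0.1966.
%ΔP_y = (27.77 − 35.44)/[(35.44+27.77)/2] ≈ -0.2427.
E_xy = 0.1966/-0.2427 ≈ -0.810.
E_xy < 0, so e-readers and e-books are complements.

-0.810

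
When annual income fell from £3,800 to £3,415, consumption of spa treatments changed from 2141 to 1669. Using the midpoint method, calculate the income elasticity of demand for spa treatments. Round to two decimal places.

%ΔQ = (1669 − 2141)/[(2141+1669)/2] = -472/1905 ≈ -0.2478.
%ΔI = (3,415 − 3,800)/[(3,800+3,415)/2] = -385/3607.5 ≈ -0.1067.
E_I = %ΔQ/%ΔI ≈ 2.32.
E_I > 1: normal good (luxury).

2.32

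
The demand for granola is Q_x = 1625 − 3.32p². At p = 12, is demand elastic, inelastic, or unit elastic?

inelastic

At p = 12, Q_x = 1146.92.
dQ_x/dp = −2·3.32·p = −79.68.
Point elasticity E = (dQ_x/dp)·(p/Q_x) = -79.68 × 12/1146.92 ≈ -0.834.
|E| ≈ 0.834 < 1, so demand is inelastic.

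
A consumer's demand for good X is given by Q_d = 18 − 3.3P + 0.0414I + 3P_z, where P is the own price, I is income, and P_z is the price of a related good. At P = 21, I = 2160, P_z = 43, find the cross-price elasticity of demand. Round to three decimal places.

Substituting, Q_d = 18 − 3.3(21) + 0.0414(2160) + 3(43) = 18 − 69.3 + 89.424 + 129 = 167.124.
∂Q_d/∂P_z = +3, so E_xy = 3·(43/167.124) ≈ 0.772.
E_xy > 0: the goods are substitutes.

0.772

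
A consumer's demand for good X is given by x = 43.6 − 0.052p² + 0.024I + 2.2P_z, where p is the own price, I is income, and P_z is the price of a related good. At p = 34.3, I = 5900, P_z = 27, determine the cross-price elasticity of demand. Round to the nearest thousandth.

Evaluating quantity at (p, I, P_z) gives x = 43.6 − 0.052(34.3)² + 0.024(5900) + 2.2(27) = 43.6 − 61.1775 + 141.6 + 59.4 = 183.4225.
∂x/∂P_z = +2.2, so E_xy = 2.2·(27/183.4225) ≈ 0.324.
E_xy > 0: the goods are substitutes.

0.324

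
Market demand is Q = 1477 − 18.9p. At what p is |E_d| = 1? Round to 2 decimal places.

For linear demand Q = a − bp, E = −bp/(a − bp). |E| = 1 ⇒ bp = a − bp ⇒ p = a/(2b).
p = 1477/(2·18.9) ≈ 39.07.

39.07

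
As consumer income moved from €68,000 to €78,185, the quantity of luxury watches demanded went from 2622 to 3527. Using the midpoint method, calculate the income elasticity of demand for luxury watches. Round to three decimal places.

2.112

%ΔQ = (3527 − 2622)/[(2622+3527)/2] = 905/3074.5 ≈ 0.2944.
%ΔM = (78,185 − 68,000)/[(68,000+78,185)/2] = 10185/73092.5 ≈ 0.1393.
E_I = %ΔQ/%ΔM ≈ 2.112.
E_I > 1: normal good (luxury).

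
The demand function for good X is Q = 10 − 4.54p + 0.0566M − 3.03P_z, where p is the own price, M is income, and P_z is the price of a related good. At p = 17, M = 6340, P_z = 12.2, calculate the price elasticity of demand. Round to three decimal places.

At the given point, Q = 10 − 4.54(17) + 0.0566(6340) − 3.03(12.2) = 10 − 77.18 + 358.844 − 36.966 = 254.698.
∂Q/∂p = −4.54, so E_p = (−4.54)·(17/254.698) ≈ -0.303.
|E_p| < 1: demand is inelastic.

-0.303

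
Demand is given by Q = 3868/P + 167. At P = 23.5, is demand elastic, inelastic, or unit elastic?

At P = 23.5, Q = 331.5957.
dQ/dP = −3868/P² = −7.0041.
Point elasticity E = (dQ/dP)·(P/Q) = -7.0041 × 23.5/331.5957 ≈ -0.496.
|E| ≈ 0.496 < 1, so demand is inelastic.

inelastic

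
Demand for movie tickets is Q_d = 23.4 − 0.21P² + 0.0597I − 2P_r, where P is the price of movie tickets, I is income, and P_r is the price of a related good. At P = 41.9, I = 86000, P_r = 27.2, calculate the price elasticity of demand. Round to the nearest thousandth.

-0.156

First evaluate Q_d: 23.4 − 0.21(41.9)² + 0.0597(86000) − 2(27.2) = 23.4 − 368.6781 + 5134.2 − 54.4 = 4734.5219.
∂Q_d/∂P = −2·0.21·P = -17.598, so E_p = -17.598·(41.9/4734.5219) ≈ -0.156.
|E_p| < 1: demand is inelastic.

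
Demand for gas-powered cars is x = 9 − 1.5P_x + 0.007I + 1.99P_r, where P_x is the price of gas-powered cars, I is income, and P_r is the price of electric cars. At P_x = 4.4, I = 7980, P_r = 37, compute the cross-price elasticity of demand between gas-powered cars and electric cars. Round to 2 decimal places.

0.56

Substituting, x = 9 − 1.5(4.4) + 0.007(7980) + 1.99(37) = 9 − 6.6 + 55.86 + 73.63 = 131.89.
∂x/∂P_r = +1.99, so E_xy = 1.99·(37/131.89) ≈ 0.56.
E_xy > 0: the goods are substitutes.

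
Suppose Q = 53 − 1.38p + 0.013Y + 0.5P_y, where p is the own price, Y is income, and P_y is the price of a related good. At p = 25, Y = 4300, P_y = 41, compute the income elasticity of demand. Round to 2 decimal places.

First evaluate Q: 53 − 1.38(25) + 0.013(4300) + 0.5(41) = 53 − 34.5 + 55.9 + 20.5 = 94.9.
∂Q/∂Y = +0.013, so E_I = 0.013·(4300/94.9) ≈ 0.59.
E_I ∈ (0,1): normal good (necessity).

0.59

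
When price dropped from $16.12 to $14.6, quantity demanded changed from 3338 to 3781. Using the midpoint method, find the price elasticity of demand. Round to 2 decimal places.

-1.26

%ΔQ = (3781 − 3338)/[(3338 + 3781)/2] = 443/3559.5 ≈ 0.1245.
%Δp = (14.6 − 16.12)/[(16.12 + 14.6)/2] = -1.52/15.36 ≈ -0.0990.
Arc elasticity E = %ΔQ/%Δp ≈ 0.1245/-0.0990 ≈ -1.26.
|E| > 1: demand is elastic over this range.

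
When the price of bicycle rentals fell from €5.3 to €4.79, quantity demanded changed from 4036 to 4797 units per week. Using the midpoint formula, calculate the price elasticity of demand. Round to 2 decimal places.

-1.70

%ΔQ = (4797 − 4036)/[(4036 + 4797)/2] = 761/4416.5 ≈ 0.1723.
%ΔP = (4.79 − 5.3)/[(5.3 + 4.79)/2] = -0.51/5.045 ≈ -0.1011.
Arc elasticity E = %ΔQ/%ΔP ≈ 0.1723/-0.1011 ≈ -1.70.
|E| > 1: demand is elastic over this range.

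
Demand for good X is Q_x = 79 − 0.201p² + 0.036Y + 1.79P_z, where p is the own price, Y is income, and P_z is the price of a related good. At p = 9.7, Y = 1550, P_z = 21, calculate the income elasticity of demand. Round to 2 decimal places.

0.36

Evaluating quantity at (p, Y, P_z) gives Q_x = 79 − 0.201(9.7)² + 0.036(1550) + 1.79(21) = 79 − 18.9121 + 55.8 + 37.59 = 153.4779.
∂Q_x/∂Y = +0.036, so E_I = 0.036·(1550/153.4779) ≈ 0.36.
E_I ∈ (0,1): normal good (necessity).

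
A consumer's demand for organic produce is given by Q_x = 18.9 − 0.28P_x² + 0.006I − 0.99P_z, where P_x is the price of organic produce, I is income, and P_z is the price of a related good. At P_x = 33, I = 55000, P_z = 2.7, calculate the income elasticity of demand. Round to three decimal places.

7.989

Substituting, Q_x = 18.9 − 0.28(33)² + 0.006(55000) − 0.99(2.7) = 18.9 − 304.92 + 330 − 2.673 = 41.307.
∂Q_x/∂I = +0.006, so E_I = 0.006·(55000/41.307) ≈ 7.989.
E_I > 1: normal good (luxury).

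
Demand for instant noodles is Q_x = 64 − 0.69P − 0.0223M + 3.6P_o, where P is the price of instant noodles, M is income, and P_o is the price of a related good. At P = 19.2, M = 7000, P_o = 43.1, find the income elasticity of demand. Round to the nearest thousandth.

First evaluate Q_x: 64 − 0.69(19.2) − 0.0223(7000) + 3.6(43.1) = 64 − 13.248 − 156.1 + 155.16 = 49.812.
∂Q_x/∂M = −0.0223, so E_I = -0.0223·(7000/49.812) ≈ -3.134.
E_I < 0: inferior good.

-3.134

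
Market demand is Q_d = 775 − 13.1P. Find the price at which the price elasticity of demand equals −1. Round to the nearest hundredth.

For linear demand Q_d = a − bP, E = −bP/(a − bP). |E| = 1 ⇒ bP = a − bP ⇒ P = a/(2b).
P = 775/(2·13.1) ≈ 29.58.

29.58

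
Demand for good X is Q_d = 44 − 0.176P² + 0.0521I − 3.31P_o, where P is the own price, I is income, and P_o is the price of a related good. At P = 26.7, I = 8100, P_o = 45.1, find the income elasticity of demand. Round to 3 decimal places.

First evaluate Q_d: 44 − 0.176(26.7)² + 0.0521(8100) − 3.31(45.1) = 44 − 125.4686 + 422.01 − 149.281 = 191.2604.
∂Q_d/∂I = +0.0521, so E_I = 0.0521·(8100/191.2604) ≈ 2.206.
E_I > 1: normal good (luxury).

2.206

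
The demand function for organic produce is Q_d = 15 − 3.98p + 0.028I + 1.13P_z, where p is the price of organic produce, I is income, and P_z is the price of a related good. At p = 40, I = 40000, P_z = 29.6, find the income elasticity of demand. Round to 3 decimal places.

First evaluate Q_d: 15 − 3.98(40) + 0.028(40000) + 1.13(29.6) = 15 − 159.2 + 1120 + 33.448 = 1009.248.
∂Q_d/∂I = +0.028, so E_I = 0.028·(40000/1009.248) ≈ 1.110.
E_I > 1: normal good (luxury).

1.110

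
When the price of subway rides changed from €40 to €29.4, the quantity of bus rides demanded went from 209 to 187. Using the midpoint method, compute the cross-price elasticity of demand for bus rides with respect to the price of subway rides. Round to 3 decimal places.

%ΔQ_x = (187 − 209)/[(209+187)/2] = -22/198 ≈ -0.1111.
%ΔP_y = (29.4 − 40)/[(40+29.4)/2] ≈ -0.3055.
E_xy = -0.1111/-0.3055 ≈ 0.364.
E_xy > 0, so bus rides and subway rides are substitutes.

0.364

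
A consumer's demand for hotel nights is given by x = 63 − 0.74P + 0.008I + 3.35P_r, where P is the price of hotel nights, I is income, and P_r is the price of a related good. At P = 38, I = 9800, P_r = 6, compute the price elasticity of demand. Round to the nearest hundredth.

First evaluate x: 63 − 0.74(38) + 0.008(9800) + 3.35(6) = 63 − 28.12 + 78.4 + 20.1 = 133.38.
∂x/∂P = −0.74, so E_p = (−0.74)·(38/133.38) ≈ -0.21.
|E_p| < 1: demand is inelastic.

-0.21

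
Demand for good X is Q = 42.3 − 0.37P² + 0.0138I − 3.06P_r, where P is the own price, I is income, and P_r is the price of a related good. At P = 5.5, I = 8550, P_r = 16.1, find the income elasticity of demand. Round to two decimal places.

First evaluate Q: 42.3 − 0.37(5.5)² + 0.0138(8550) − 3.06(16.1) = 42.3 − 11.1925 + 117.99 − 49.266 = 99.8315.
∂Q/∂I = +0.0138, so E_I = 0.0138·(8550/99.8315) ≈ 1.18.
E_I > 1: normal good (luxury).

1.18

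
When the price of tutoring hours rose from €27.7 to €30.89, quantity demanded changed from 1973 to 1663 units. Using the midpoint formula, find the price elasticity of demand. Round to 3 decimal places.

-1.566

%ΔQ = (1663 − 1973)/[(1973 + 1663)/2] = -310/1818 ≈ -0.1705.
%ΔP = (30.89 − 27.7)/[(27.7 + 30.89)/2] = 3.19/29.295 ≈ 0.1089.
Arc elasticity E = %ΔQ/%ΔP ≈ -0.1705/0.1089 ≈ -1.566.
|E| > 1: demand is elastic over this range.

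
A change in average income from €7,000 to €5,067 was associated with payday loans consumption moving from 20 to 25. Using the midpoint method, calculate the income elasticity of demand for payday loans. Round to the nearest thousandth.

-0.694

%ΔQ = (25 − 20)/[(20+25)/2] = 5/22.5 ≈ 0.2222.
%ΔI = (5,067 − 7,000)/[(7,000+5,067)/2] = -1933/6033.5 ≈ -0.3204.
E_I = %ΔQ/%ΔI ≈ -0.694.
E_I < 0: inferior good.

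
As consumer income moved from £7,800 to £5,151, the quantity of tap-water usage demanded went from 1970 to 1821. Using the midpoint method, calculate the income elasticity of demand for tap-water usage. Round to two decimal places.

%ΔQ = (1821 − 1970)/[(1970+1821)/2] = -149/1895.5 ≈ -0.0786.
%ΔY = (5,151 − 7,800)/[(7,800+5,151)/2] = -2649/6475.5 ≈ -0.4091.
E_I = %ΔQ/%ΔY ≈ 0.19.
E_I ∈ (0,1): normal good (necessity).

0.19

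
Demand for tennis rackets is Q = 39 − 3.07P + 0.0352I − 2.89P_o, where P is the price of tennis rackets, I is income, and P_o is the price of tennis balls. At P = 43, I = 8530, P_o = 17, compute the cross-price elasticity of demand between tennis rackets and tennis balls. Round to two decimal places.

Evaluating quantity at (P, I, P_o) gives Q = 39 − 3.07(43) + 0.0352(8530) − 2.89(17) = 39 − 132.01 + 300.256 − 49.13 = 158.116.
∂Q/∂P_o = −2.89, so E_xy = -2.89·(17/158.116) ≈ -0.31.
E_xy < 0: the goods are complements.

-0.31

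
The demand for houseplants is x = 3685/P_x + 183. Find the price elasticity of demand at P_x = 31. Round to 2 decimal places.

At P_x = 31, x = 301.871.
dx/dP_x = −3685/P_x² = −3.8345.
Point elasticity E = (dx/dP_x)·(P_x/x) = -3.8345 × 31/301.871 ≈ -0.39.
|E| < 1, so demand is inelastic at this price.

-0.39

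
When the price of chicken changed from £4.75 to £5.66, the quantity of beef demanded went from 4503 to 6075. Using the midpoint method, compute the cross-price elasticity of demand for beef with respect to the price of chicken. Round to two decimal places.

1.70

%ΔQ_x = (6075 − 4503)/[(4503+6075)/2] = 1572/5289 ≈ 0.2972.
%ΔP_y = (5.66 − 4.75)/[(4.75+5.66)/2] ≈ 0.1748.
E_xy = 0.2972/0.1748 ≈ 1.70.
E_xy > 0, so beef and chicken are substitutes.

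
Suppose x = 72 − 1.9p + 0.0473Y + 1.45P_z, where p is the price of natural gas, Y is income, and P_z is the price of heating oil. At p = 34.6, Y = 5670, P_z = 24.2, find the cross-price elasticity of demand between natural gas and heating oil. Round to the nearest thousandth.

0.113

x = 72 − 1.9(34.6) + 0.0473(5670) + 1.45(24.2) = 72 − 65.74 + 268.191 + 35.09 = 309.541.
∂x/∂P_z = +1.45, so E_xy = 1.45·(24.2/309.541) ≈ 0.113.
E_xy > 0: the goods are substitutes.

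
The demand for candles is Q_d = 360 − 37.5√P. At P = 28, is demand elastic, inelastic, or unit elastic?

inelastic

At P = 28, Q_d = 161.5687.
dQ_d/dP = −37.5/(2√P) = −37.5/(2·5.2915).
Point elasticity E = (dQ_d/dP)·(P/Q_d) = -3.5434 × 28/161.5687 ≈ -0.614.
|E| ≈ 0.614 < 1, so demand is inelastic.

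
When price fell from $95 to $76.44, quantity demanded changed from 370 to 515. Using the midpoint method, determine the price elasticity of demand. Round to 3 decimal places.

-1.513

%ΔQ = (515 − 370)/[(370 + 515)/2] = 145/442.5 ≈ 0.3277.
%Δp = (76.44 − 95)/[(95 + 76.44)/2] = -18.56/85.72 ≈ -0.2165.
Arc elasticity E = %ΔQ/%Δp ≈ 0.3277/-0.2165 ≈ -1.513.
|E| > 1: demand is elastic over this range.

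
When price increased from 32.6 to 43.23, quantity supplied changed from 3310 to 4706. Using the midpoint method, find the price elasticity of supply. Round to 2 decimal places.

%ΔQ = (4706 − 3310)/[(3310 + 4706)/2] = 1396/4008 ≈ 0.3483.
%ΔP = (43.23 − 32.6)/[(32.6 + 43.23)/2] = 10.63/37.915 ≈ 0.2804.
Arc elasticity E = %ΔQ/%ΔP ≈ 0.3483/0.2804 ≈ 1.24.
|E| > 1: supply is elastic over this range.

1.24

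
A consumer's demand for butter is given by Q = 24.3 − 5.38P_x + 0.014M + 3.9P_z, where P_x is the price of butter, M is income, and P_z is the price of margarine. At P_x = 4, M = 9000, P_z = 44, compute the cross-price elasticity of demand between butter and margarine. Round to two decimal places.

First evaluate Q: 24.3 − 5.38(4) + 0.014(9000) + 3.9(44) = 24.3 − 21.52 + 126 + 171.6 = 300.38.
∂Q/∂P_z = +3.9, so E_xy = 3.9·(44/300.38) ≈ 0.57.
E_xy > 0: the goods are substitutes.

0.57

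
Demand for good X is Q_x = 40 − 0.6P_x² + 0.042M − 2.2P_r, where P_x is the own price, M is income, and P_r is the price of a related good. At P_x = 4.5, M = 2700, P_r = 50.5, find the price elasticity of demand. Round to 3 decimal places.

-0.806

At the given point, Q_x = 40 − 0.6(4.5)² + 0.042(2700) − 2.2(50.5) = 40 − 12.15 + 113.4 − 111.1 = 30.15.
∂Q_x/∂P_x = −2·0.6·P_x = -5.4, so E_p = -5.4·(4.5/30.15) ≈ -0.806.
|E_p| < 1: demand is inelastic.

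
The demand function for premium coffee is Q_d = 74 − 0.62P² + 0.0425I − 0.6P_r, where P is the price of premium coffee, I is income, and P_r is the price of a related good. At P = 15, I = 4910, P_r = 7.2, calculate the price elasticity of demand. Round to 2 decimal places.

-2.01

Evaluating quantity at (P, I, P_r) gives Q_d = 74 − 0.62(15)² + 0.0425(4910) − 0.6(7.2) = 74 − 139.5 + 208.675 − 4.32 = 138.855.
∂Q_d/∂P = −2·0.62·P = -18.6, so E_p = -18.6·(15/138.855) ≈ -2.01.
|E_p| > 1: demand is elastic.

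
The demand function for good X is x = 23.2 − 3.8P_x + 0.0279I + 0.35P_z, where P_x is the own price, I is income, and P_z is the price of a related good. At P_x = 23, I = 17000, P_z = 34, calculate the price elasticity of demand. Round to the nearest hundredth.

First evaluate x: 23.2 − 3.8(23) + 0.0279(17000) + 0.35(34) = 23.2 − 87.4 + 474.3 + 11.9 = 422.
∂x/∂P_x = −3.8, so E_p = (−3.8)·(23/422) ≈ -0.21.
|E_p| < 1: demand is inelastic.

-0.21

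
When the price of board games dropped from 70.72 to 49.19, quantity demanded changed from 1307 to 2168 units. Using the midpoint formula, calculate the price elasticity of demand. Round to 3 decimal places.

-1.380

%Δq = (2168 − 1307)/[(1307 + 2168)/2] = 861/1737.5 ≈ 0.4955.
%Δp = (49.19 − 70.72)/[(70.72 + 49.19)/2] = -21.53/59.955 ≈ -0.3591.
Arc elasticity E = %Δq/%Δp ≈ 0.4955/-0.3591 ≈ -1.380.
|E| > 1: demand is elastic over this range.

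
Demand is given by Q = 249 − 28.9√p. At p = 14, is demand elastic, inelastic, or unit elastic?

At p = 14, Q = 140.8661.
dQ/dp = −28.9/(2√p) = −28.9/(2·3.7417).
Point elasticity E = (dQ/dp)·(p/Q) = -3.8619 × 14/140.8661 ≈ -0.384.
|E| ≈ 0.384 < 1, so demand is inelastic.

inelastic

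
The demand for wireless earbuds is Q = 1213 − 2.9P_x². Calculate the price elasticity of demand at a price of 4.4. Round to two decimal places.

-0.10

At P_x = 4.4, Q = 1156.856.
dQ/dP_x = −2·2.9·P_x = −25.52.
Point elasticity E = (dQ/dP_x)·(P_x/Q) = -25.52 × 4.4/1156.856 ≈ -0.10.
|E| < 1, so demand is inelastic at this price.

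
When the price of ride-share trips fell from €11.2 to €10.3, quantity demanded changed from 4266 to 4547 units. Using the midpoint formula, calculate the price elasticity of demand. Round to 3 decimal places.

%Δq = (4547 − 4266)/[(4266 + 4547)/2] = 281/4406.5 ≈ 0.0638.
%Δp = (10.3 − 11.2)/[(11.2 + 10.3)/2] = -0.9/10.75 ≈ -0.0837.
Arc elasticity E = %Δq/%Δp ≈ 0.0638/-0.0837 ≈ -0.762.
|E| < 1: demand is inelastic over this range.

-0.762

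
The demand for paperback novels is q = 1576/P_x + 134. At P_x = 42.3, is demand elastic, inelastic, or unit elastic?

inelastic

At P_x = 42.3, q = 171.2577.
dq/dP_x = −1576/P_x² = −0.8808.
Point elasticity E = (dq/dP_x)·(P_x/q) = -0.8808 × 42.3/171.2577 ≈ -0.218.
|E| ≈ 0.218 < 1, so demand is inelastic.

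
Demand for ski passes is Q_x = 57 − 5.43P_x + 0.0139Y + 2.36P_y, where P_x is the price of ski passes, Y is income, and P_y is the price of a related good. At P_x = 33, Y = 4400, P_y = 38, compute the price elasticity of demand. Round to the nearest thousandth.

-6.254

At the given point, Q_x = 57 − 5.43(33) + 0.0139(4400) + 2.36(38) = 57 − 179.19 + 61.16 + 89.68 = 28.65.
∂Q_x/∂P_x = −5.43, so E_p = (−5.43)·(33/28.65) ≈ -6.254.
|E_p| > 1: demand is elastic.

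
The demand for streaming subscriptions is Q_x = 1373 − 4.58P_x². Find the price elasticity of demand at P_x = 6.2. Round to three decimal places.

-0.294

At P_x = 6.2, Q_x = 1196.9448.
dQ_x/dP_x = −2·4.58·P_x = −56.792.
Point elasticity E = (dQ_x/dP_x)·(P_x/Q_x) = -56.792 × 6.2/1196.9448 ≈ -0.294.
|E| < 1, so demand is inelastic at this price.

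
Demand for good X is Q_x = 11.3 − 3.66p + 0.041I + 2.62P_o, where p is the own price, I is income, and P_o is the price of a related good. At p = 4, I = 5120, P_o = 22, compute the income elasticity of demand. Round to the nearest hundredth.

0.79

At the given point, Q_x = 11.3 − 3.66(4) + 0.041(5120) + 2.62(22) = 11.3 − 14.64 + 209.92 + 57.64 = 264.22.
∂Q_x/∂I = +0.041, so E_I = 0.041·(5120/264.22) ≈ 0.79.
E_I ∈ (0,1): normal good (necessity).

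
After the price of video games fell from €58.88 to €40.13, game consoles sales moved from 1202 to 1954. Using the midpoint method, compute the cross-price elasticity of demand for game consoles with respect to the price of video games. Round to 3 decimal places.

-1.258

%ΔQ_x = (1954 − 1202)/[(1202+1954)/2] = 752/1578 ≈ 0.4766.
%ΔP_y = (40.13 − 58.88)/[(58.88+40.13)/2] ≈ -0.3787.
E_xy = 0.4766/-0.3787 ≈ -1.258.
E_xy < 0, so game consoles and video games are complements.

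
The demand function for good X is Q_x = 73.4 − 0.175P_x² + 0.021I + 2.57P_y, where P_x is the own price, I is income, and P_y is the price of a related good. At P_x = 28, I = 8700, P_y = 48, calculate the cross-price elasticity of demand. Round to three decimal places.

0.509

Substituting, Q_x = 73.4 − 0.175(28)² + 0.021(8700) + 2.57(48) = 73.4 − 137.2 + 182.7 + 123.36 = 242.26.
∂Q_x/∂P_y = +2.57, so E_xy = 2.57·(48/242.26) ≈ 0.509.
E_xy > 0: the goods are substitutes.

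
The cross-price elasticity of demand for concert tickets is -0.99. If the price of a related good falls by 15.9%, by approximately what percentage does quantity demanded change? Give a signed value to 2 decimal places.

15.74

%ΔQ ≈ E × %ΔP_y = (-0.99) × (-15.9%) ≈ 15.74%.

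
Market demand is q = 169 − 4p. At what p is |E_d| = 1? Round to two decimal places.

21.13

For linear demand q = a − bp, E = −bp/(a − bp). |E| = 1 ⇒ bp = a − bp ⇒ p = a/(2b).
p = 169/(2·4) ≈ 21.13.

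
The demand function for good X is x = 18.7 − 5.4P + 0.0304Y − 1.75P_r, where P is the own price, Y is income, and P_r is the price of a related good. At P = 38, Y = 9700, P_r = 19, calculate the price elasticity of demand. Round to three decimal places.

At the given point, x = 18.7 − 5.4(38) + 0.0304(9700) − 1.75(19) = 18.7 − 205.2 + 294.88 − 33.25 = 75.13.
∂x/∂P = −5.4, so E_p = (−5.4)·(38/75.13) ≈ -2.731.
|E_p| > 1: demand is elastic.

-2.731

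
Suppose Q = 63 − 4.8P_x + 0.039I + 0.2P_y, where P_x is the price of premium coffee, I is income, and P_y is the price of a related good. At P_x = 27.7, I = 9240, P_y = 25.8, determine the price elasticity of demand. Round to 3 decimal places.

Q = 63 − 4.8(27.7) + 0.039(9240) + 0.2(25.8) = 63 − 132.96 + 360.36 + 5.16 = 295.56.
∂Q/∂P_x = −4.8, so E_p = (−4.8)·(27.7/295.56) ≈ -0.450.
|E_p| < 1: demand is inelastic.

-0.450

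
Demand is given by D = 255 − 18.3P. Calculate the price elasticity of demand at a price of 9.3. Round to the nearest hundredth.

At P = 9.3, D = 84.81.
dD/dP = −18.3.
Point elasticity E = (dD/dP)·(P/D) = -18.3 × 9.3/84.81 ≈ -2.01.
|E| > 1, so demand is elastic at this price.

-2.01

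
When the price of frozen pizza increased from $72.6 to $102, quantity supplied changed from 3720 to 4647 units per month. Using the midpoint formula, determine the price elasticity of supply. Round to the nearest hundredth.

0.66

%ΔQ = (4647 − 3720)/[(3720 + 4647)/2] = 927/4183.5 ≈ 0.2216.
%Δp = (102 − 72.6)/[(72.6 + 102)/2] = 29.4/87.3 ≈ 0.3368.
Arc elasticity E = %ΔQ/%Δp ≈ 0.2216/0.3368 ≈ 0.66.
|E| < 1: supply is inelastic over this range.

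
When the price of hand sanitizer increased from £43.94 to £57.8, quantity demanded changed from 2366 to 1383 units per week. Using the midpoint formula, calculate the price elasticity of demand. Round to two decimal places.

%Δq = (1383 − 2366)/[(2366 + 1383)/2] = -983/1874.5 ≈ -0.5244.
%ΔP = (57.8 − 43.94)/[(43.94 + 57.8)/2] = 13.86/50.87 ≈ 0.2725.
Arc elasticity E = %Δq/%ΔP ≈ -0.5244/0.2725 ≈ -1.92.
|E| > 1: demand is elastic over this range.

-1.92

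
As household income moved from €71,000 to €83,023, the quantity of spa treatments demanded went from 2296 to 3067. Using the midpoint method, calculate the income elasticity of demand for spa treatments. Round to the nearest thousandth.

%ΔQ = (3067 − 2296)/[(2296+3067)/2] = 771/2681.5 ≈ 0.2875.
%ΔM = (83,023 − 71,000)/[(71,000+83,023)/2] = 12023/77011.5 ≈ 0.1561.
E_I = %ΔQ/%ΔM ≈ 1.842.
E_I > 1: normal good (luxury).

1.842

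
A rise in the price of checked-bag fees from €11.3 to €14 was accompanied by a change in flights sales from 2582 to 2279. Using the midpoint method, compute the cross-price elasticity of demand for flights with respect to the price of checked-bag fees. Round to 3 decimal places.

%ΔQ_x = (2279 − 2582)/[(2582+2279)/2] = -303/2430.5 ≈ -0.1247.
%ΔP_y = (14 − 11.3)/[(11.3+14)/2] ≈ 0.2134.
E_xy = -0.1247/0.2134 ≈ -0.584.
E_xy < 0, so flights and checked-bag fees are complements.

-0.584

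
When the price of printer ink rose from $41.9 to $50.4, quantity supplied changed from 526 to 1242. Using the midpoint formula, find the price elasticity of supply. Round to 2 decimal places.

%ΔQ = (1242 − 526)/[(526 + 1242)/2] = 716/884 ≈ 0.8100.
%ΔP = (50.4 − 41.9)/[(41.9 + 50.4)/2] = 8.5/46.15 ≈ 0.1842.
Arc elasticity E = %ΔQ/%ΔP ≈ 0.8100/0.1842 ≈ 4.40.
|E| > 1: supply is elastic over this range.

4.40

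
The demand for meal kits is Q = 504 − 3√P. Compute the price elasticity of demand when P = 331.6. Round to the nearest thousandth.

-0.061

At P = 331.6, Q = 449.3703.
dQ/dP = −3/(2√P) = −3/(2·18.2099).
Point elasticity E = (dQ/dP)·(P/Q) = -0.0824 × 331.6/449.3703 ≈ -0.061.
|E| < 1, so demand is inelastic at this price.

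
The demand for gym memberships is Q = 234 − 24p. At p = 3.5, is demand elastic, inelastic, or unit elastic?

At p = 3.5, Q = 150.
dQ/dp = −24.
Point elasticity E = (dQ/dp)·(p/Q) = -24 × 3.5/150 ≈ -0.560.
|E| ≈ 0.560 < 1, so demand is inelastic.

inelastic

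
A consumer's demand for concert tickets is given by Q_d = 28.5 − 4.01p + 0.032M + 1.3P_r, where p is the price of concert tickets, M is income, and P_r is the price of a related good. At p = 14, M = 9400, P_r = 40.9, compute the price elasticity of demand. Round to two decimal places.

At the given point, Q_d = 28.5 − 4.01(14) + 0.032(9400) + 1.3(40.9) = 28.5 − 56.14 + 300.8 + 53.17 = 326.33.
∂Q_d/∂p = −4.01, so E_p = (−4.01)·(14/326.33) ≈ -0.17.
|E_p| < 1: demand is inelastic.

-0.17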